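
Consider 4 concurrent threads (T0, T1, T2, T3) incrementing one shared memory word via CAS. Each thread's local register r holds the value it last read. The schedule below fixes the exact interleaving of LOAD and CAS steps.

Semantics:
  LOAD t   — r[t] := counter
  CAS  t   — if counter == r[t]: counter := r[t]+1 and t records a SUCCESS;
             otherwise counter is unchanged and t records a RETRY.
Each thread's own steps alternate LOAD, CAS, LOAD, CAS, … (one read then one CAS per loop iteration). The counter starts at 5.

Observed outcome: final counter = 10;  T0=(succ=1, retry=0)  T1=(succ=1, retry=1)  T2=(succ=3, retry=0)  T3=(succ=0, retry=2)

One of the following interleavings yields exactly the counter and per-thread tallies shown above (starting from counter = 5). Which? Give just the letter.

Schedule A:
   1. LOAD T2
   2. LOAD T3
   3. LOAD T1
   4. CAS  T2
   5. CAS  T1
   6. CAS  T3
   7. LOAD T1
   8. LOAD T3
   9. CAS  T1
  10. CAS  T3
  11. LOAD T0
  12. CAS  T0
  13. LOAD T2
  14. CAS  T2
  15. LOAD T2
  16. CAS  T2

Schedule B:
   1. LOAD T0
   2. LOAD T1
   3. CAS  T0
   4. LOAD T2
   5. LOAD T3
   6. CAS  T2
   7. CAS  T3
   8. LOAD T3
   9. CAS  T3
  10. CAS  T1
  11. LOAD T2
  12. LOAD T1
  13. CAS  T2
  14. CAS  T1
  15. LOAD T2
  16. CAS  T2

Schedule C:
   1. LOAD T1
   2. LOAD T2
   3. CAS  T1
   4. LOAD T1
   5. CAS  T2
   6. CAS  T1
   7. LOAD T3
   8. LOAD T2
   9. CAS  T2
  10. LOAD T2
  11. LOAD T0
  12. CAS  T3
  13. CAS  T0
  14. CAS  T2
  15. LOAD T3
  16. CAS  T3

Simulating candidate A:
step 1: T2 LOAD ⇒ load; ctr=5 reg=5
step 2: T3 LOAD ⇒ load; ctr=5 reg=5
step 3: T1 LOAD ⇒ load; ctr=5 reg=5
step 4: T2 CAS ⇒ ok; ctr=6 reg=5
step 5: T1 CAS ⇒ retry; ctr=6 reg=5
step 6: T3 CAS ⇒ retry; ctr=6 reg=5
step 7: T1 LOAD ⇒ load; ctr=6 reg=6
step 8: T3 LOAD ⇒ load; ctr=6 reg=6
step 9: T1 CAS ⇒ ok; ctr=7 reg=6
step 10: T3 CAS ⇒ retry; ctr=7 reg=6
step 11: T0 LOAD ⇒ load; ctr=7 reg=7
step 12: T0 CAS ⇒ ok; ctr=8 reg=7
step 13: T2 LOAD ⇒ load; ctr=8 reg=8
step 14: T2 CAS ⇒ ok; ctr=9 reg=8
step 15: T2 LOAD ⇒ load; ctr=9 reg=9
step 16: T2 CAS ⇒ ok; ctr=10 reg=9

A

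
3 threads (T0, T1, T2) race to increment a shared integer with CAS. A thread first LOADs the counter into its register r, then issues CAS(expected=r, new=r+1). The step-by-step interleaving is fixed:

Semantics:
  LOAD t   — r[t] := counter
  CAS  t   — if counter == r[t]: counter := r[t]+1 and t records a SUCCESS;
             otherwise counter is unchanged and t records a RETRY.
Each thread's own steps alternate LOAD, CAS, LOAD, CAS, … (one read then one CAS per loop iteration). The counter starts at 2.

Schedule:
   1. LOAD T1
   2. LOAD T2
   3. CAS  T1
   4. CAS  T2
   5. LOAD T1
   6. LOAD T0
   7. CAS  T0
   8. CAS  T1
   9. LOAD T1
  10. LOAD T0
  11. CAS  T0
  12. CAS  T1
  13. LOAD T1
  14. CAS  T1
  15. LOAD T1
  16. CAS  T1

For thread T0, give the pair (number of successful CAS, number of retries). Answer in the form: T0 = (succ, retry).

[1] T1.load  rd  (counter 2, T1.r 2)
[2] T2.load  rd  (counter 2, T2.r 2)
[3] T1.cas  hit  (counter 3, T1.r 2)
[4] T2.cas  miss  (counter 3, T2.r 2)
[5] T1.load  rd  (counter 3, T1.r 3)
[6] T0.load  rd  (counter 3, T0.r 3)
[7] T0.cas  hit  (counter 4, T0.r 3)
[8] T1.cas  miss  (counter 4, T1.r 3)
[9] T1.load  rd  (counter 4, T1.r 4)
[10] T0.load  rd  (counter 4, T0.r 4)
[11] T0.cas  hit  (counter 5, T0.r 4)
[12] T1.cas  miss  (counter 5, T1.r 4)
[13] T1.load  rd  (counter 5, T1.r 5)
[14] T1.cas  hit  (counter 6, T1.r 5)
[15] T1.load  rd  (counter 6, T1.r 6)
[16] T1.cas  hit  (counter 7, T1.r 6)

T0 = (2, 0)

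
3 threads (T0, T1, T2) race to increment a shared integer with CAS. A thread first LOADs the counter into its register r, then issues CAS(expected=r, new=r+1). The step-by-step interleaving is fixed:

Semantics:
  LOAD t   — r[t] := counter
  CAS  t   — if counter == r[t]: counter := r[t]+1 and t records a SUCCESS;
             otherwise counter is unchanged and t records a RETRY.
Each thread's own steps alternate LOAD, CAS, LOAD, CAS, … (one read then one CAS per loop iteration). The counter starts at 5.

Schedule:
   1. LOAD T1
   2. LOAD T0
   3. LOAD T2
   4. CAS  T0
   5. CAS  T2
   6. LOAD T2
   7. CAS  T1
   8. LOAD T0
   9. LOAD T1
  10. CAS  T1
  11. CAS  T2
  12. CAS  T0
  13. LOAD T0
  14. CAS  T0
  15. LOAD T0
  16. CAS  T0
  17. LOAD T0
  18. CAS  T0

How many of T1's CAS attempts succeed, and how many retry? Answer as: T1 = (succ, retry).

T1 = (1, 1)

step 1: T1 LOAD ⇒ load; ctr=5 reg=5
step 2: T0 LOAD ⇒ load; ctr=5 reg=5
step 3: T2 LOAD ⇒ load; ctr=5 reg=5
step 4: T0 CAS ⇒ ok; ctr=6 reg=5
step 5: T2 CAS ⇒ retry; ctr=6 reg=5
step 6: T2 LOAD ⇒ load; ctr=6 reg=6
step 7: T1 CAS ⇒ retry; ctr=6 reg=5
step 8: T0 LOAD ⇒ load; ctr=6 reg=6
step 9: T1 LOAD ⇒ load; ctr=6 reg=6
step 10: T1 CAS ⇒ ok; ctr=7 reg=6
step 11: T2 CAS ⇒ retry; ctr=7 reg=6
step 12: T0 CAS ⇒ retry; ctr=7 reg=6
step 13: T0 LOAD ⇒ load; ctr=7 reg=7
step 14: T0 CAS ⇒ ok; ctr=8 reg=7
step 15: T0 LOAD ⇒ load; ctr=8 reg=8
step 16: T0 CAS ⇒ ok; ctr=9 reg=8
step 17: T0 LOAD ⇒ load; ctr=9 reg=9
step 18: T0 CAS ⇒ ok; ctr=10 reg=9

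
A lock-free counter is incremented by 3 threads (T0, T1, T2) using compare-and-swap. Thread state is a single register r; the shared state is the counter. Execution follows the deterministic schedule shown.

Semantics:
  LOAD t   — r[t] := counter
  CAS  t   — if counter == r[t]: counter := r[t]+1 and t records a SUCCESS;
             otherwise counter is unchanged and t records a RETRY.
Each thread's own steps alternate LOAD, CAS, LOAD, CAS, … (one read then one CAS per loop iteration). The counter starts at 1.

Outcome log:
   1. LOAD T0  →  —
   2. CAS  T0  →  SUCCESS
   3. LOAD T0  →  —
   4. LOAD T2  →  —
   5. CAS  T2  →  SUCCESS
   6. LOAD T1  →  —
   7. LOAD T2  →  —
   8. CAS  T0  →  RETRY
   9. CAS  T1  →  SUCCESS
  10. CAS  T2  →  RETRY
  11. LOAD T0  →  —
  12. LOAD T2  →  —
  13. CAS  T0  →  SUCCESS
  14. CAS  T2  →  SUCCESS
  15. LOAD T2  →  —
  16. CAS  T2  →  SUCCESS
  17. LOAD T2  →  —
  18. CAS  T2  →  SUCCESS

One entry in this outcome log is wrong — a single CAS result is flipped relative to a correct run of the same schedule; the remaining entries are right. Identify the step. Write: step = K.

step = 14

Correct run:
1. LOAD T0 → mem=1 r[T0]=1 [LOAD]
2. CAS T0 → mem=2 r[T0]=1 [OK]
3. LOAD T0 → mem=2 r[T0]=2 [LOAD]
4. LOAD T2 → mem=2 r[T2]=2 [LOAD]
5. CAS T2 → mem=3 r[T2]=2 [OK]
6. LOAD T1 → mem=3 r[T1]=3 [LOAD]
7. LOAD T2 → mem=3 r[T2]=3 [LOAD]
8. CAS T0 → mem=3 r[T0]=2 [RETRY]
9. CAS T1 → mem=4 r[T1]=3 [OK]
10. CAS T2 → mem=4 r[T2]=3 [RETRY]
11. LOAD T0 → mem=4 r[T0]=4 [LOAD]
12. LOAD T2 → mem=4 r[T2]=4 [LOAD]
13. CAS T0 → mem=5 r[T0]=4 [OK]
14. CAS T2 → mem=5 r[T2]=4 [RETRY]
15. LOAD T2 → mem=5 r[T2]=5 [LOAD]
16. CAS T2 → mem=6 r[T2]=5 [OK]
17. LOAD T2 → mem=6 r[T2]=6 [LOAD]
18. CAS T2 → mem=7 r[T2]=6 [OK]
Log disagrees first at step 14.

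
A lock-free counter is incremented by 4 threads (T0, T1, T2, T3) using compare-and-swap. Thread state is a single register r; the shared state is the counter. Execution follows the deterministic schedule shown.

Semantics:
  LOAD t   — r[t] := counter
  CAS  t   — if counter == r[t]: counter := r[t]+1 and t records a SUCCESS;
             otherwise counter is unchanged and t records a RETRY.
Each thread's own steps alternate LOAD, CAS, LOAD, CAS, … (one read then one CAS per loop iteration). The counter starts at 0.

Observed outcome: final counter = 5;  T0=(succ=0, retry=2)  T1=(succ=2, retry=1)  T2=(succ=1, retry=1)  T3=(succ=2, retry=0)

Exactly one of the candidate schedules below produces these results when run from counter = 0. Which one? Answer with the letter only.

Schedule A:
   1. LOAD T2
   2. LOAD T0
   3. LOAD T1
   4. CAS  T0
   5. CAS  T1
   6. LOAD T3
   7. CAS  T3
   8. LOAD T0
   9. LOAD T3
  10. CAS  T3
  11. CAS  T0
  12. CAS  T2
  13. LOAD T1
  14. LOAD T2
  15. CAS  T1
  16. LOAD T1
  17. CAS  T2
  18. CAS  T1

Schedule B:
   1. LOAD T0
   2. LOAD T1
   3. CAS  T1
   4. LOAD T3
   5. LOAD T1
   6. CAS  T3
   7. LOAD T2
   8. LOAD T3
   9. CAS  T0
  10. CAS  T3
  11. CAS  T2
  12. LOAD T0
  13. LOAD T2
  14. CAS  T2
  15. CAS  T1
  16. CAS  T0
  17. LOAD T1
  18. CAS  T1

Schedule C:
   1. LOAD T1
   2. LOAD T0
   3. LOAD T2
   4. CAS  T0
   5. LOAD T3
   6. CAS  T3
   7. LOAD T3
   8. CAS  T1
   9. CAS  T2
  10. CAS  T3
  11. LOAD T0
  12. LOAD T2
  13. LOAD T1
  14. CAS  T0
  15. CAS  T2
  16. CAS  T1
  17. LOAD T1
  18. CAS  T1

B

Tracing schedule B:
step 1: T0 LOAD ⇒ load; ctr=0 reg=0
step 2: T1 LOAD ⇒ load; ctr=0 reg=0
step 3: T1 CAS ⇒ ok; ctr=1 reg=0
step 4: T3 LOAD ⇒ load; ctr=1 reg=1
step 5: T1 LOAD ⇒ load; ctr=1 reg=1
step 6: T3 CAS ⇒ ok; ctr=2 reg=1
step 7: T2 LOAD ⇒ load; ctr=2 reg=2
step 8: T3 LOAD ⇒ load; ctr=2 reg=2
step 9: T0 CAS ⇒ retry; ctr=2 reg=0
step 10: T3 CAS ⇒ ok; ctr=3 reg=2
step 11: T2 CAS ⇒ retry; ctr=3 reg=2
step 12: T0 LOAD ⇒ load; ctr=3 reg=3
step 13: T2 LOAD ⇒ load; ctr=3 reg=3
step 14: T2 CAS ⇒ ok; ctr=4 reg=3
step 15: T1 CAS ⇒ retry; ctr=4 reg=1
step 16: T0 CAS ⇒ retry; ctr=4 reg=3
step 17: T1 LOAD ⇒ load; ctr=4 reg=4
step 18: T1 CAS ⇒ ok; ctr=5 reg=4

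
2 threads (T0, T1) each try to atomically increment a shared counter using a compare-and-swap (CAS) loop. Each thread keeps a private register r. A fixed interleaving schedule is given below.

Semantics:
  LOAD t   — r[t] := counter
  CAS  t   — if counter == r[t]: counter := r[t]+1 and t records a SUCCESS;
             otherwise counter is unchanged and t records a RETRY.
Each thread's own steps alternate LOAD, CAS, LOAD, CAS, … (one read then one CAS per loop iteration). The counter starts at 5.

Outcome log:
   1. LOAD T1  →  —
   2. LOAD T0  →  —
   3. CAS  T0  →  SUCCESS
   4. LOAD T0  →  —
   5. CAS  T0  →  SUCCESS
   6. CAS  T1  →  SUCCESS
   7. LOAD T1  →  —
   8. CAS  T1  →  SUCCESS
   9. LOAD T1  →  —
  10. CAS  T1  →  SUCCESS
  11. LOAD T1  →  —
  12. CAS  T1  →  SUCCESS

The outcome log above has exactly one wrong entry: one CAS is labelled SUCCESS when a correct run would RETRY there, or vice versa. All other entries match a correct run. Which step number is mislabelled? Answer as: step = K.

step = 6

Correct run:
T1 LOAD — after: cnt=5, r=5 — load
T0 LOAD — after: cnt=5, r=5 — load
T0 CAS — after: cnt=6, r=5 — ok
T0 LOAD — after: cnt=6, r=6 — load
T0 CAS — after: cnt=7, r=6 — ok
T1 CAS — after: cnt=7, r=5 — retry
T1 LOAD — after: cnt=7, r=7 — load
T1 CAS — after: cnt=8, r=7 — ok
T1 LOAD — after: cnt=8, r=8 — load
T1 CAS — after: cnt=9, r=8 — ok
T1 LOAD — after: cnt=9, r=9 — load
T1 CAS — after: cnt=10, r=9 — ok
Flip is step 6.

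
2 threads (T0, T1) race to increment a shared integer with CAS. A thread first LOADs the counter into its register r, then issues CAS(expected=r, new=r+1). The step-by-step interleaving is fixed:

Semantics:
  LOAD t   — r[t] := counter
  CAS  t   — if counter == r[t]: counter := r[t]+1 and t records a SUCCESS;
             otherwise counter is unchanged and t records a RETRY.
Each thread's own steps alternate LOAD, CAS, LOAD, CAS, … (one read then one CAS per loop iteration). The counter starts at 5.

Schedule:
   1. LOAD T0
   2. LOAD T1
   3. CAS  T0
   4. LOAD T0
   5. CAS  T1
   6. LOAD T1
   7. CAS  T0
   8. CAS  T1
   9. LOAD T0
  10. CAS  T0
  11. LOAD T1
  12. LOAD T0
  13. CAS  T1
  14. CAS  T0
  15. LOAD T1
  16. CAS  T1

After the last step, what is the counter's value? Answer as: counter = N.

   1) LOAD T0:  M=5  r_T0=5
   2) LOAD T1:  M=5  r_T1=5
   3) CAS  T0:  M=6  r_T0=5 ✓
   4) LOAD T0:  M=6  r_T0=6
   5) CAS  T1:  M=6  r_T1=5 ✗
   6) LOAD T1:  M=6  r_T1=6
   7) CAS  T0:  M=7  r_T0=6 ✓
   8) CAS  T1:  M=7  r_T1=6 ✗
   9) LOAD T0:  M=7  r_T0=7
  10) CAS  T0:  M=8  r_T0=7 ✓
  11) LOAD T1:  M=8  r_T1=8
  12) LOAD T0:  M=8  r_T0=8
  13) CAS  T1:  M=9  r_T1=8 ✓
  14) CAS  T0:  M=9  r_T0=8 ✗
  15) LOAD T1:  M=9  r_T1=9
  16) CAS  T1:  M=10  r_T1=9 ✓

counter = 10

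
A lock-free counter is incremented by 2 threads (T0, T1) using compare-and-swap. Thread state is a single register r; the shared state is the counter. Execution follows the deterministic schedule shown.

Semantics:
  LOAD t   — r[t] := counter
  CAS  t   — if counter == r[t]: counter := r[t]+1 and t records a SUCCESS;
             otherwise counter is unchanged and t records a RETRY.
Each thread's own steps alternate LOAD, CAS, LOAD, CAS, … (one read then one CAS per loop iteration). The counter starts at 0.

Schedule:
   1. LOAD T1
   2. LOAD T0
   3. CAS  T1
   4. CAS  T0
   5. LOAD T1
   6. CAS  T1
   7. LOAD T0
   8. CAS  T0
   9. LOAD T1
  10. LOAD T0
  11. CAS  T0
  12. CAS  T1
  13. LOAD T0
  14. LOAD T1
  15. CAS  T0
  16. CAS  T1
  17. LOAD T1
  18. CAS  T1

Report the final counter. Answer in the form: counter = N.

counter = 6

[1] T1.load  rd  (counter 0, T1.r 0)
[2] T0.load  rd  (counter 0, T0.r 0)
[3] T1.cas  hit  (counter 1, T1.r 0)
[4] T0.cas  miss  (counter 1, T0.r 0)
[5] T1.load  rd  (counter 1, T1.r 1)
[6] T1.cas  hit  (counter 2, T1.r 1)
[7] T0.load  rd  (counter 2, T0.r 2)
[8] T0.cas  hit  (counter 3, T0.r 2)
[9] T1.load  rd  (counter 3, T1.r 3)
[10] T0.load  rd  (counter 3, T0.r 3)
[11] T0.cas  hit  (counter 4, T0.r 3)
[12] T1.cas  miss  (counter 4, T1.r 3)
[13] T0.load  rd  (counter 4, T0.r 4)
[14] T1.load  rd  (counter 4, T1.r 4)
[15] T0.cas  hit  (counter 5, T0.r 4)
[16] T1.cas  miss  (counter 5, T1.r 4)
[17] T1.load  rd  (counter 5, T1.r 5)
[18] T1.cas  hit  (counter 6, T1.r 5)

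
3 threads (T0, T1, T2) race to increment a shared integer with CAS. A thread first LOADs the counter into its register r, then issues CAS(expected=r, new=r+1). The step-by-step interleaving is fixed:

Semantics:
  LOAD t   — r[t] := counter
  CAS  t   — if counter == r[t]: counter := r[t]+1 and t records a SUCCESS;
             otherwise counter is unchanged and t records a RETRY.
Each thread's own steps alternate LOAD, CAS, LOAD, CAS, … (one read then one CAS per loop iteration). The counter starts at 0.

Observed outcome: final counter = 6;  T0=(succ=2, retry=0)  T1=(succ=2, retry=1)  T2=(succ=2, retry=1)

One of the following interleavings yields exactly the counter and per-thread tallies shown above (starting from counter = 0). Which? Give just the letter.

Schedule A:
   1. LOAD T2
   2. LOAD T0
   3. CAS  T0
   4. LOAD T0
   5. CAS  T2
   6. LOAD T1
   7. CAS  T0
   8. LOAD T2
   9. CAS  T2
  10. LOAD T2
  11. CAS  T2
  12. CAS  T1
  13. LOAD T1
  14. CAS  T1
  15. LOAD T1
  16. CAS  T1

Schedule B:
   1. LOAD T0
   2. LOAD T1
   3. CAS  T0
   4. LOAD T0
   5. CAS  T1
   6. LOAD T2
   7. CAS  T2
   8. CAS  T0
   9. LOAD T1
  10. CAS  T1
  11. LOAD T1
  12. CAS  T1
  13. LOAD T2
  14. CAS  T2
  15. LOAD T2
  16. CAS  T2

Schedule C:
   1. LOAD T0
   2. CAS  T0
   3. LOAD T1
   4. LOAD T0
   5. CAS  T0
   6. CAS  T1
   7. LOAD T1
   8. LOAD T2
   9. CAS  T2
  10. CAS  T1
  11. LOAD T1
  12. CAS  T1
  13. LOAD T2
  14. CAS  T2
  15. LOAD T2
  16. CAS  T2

Run A:
T2 LOAD — after: cnt=0, r=0 — load
T0 LOAD — after: cnt=0, r=0 — load
T0 CAS — after: cnt=1, r=0 — ok
T0 LOAD — after: cnt=1, r=1 — load
T2 CAS — after: cnt=1, r=0 — retry
T1 LOAD — after: cnt=1, r=1 — load
T0 CAS — after: cnt=2, r=1 — ok
T2 LOAD — after: cnt=2, r=2 — load
T2 CAS — after: cnt=3, r=2 — ok
T2 LOAD — after: cnt=3, r=3 — load
T2 CAS — after: cnt=4, r=3 — ok
T1 CAS — after: cnt=4, r=1 — retry
T1 LOAD — after: cnt=4, r=4 — load
T1 CAS — after: cnt=5, r=4 — ok
T1 LOAD — after: cnt=5, r=5 — load
T1 CAS — after: cnt=6, r=5 — ok

A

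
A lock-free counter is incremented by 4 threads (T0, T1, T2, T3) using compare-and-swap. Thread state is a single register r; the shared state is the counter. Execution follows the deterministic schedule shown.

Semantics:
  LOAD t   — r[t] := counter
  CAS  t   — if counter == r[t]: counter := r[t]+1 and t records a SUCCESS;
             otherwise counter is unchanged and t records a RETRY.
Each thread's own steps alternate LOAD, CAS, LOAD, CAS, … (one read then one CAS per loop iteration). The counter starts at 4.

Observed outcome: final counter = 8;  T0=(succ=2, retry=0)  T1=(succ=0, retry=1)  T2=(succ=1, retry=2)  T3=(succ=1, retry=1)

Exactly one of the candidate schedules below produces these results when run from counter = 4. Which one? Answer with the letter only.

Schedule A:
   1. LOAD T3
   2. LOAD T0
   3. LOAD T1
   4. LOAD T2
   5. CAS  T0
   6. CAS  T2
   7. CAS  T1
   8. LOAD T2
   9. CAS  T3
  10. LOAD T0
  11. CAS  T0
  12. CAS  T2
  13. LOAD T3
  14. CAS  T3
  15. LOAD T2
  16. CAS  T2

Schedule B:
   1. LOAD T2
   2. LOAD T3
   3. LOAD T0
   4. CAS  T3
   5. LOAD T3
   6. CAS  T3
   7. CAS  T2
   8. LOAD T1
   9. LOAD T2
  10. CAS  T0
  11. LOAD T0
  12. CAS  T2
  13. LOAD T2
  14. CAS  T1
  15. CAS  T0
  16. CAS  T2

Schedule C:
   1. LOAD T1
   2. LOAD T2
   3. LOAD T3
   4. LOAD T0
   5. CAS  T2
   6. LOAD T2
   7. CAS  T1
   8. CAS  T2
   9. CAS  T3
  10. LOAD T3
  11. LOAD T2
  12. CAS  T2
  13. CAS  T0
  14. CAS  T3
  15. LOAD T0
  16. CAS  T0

Run A:
[1] T3.load  rd  (counter 4, T3.r 4)
[2] T0.load  rd  (counter 4, T0.r 4)
[3] T1.load  rd  (counter 4, T1.r 4)
[4] T2.load  rd  (counter 4, T2.r 4)
[5] T0.cas  hit  (counter 5, T0.r 4)
[6] T2.cas  miss  (counter 5, T2.r 4)
[7] T1.cas  miss  (counter 5, T1.r 4)
[8] T2.load  rd  (counter 5, T2.r 5)
[9] T3.cas  miss  (counter 5, T3.r 4)
[10] T0.load  rd  (counter 5, T0.r 5)
[11] T0.cas  hit  (counter 6, T0.r 5)
[12] T2.cas  miss  (counter 6, T2.r 5)
[13] T3.load  rd  (counter 6, T3.r 6)
[14] T3.cas  hit  (counter 7, T3.r 6)
[15] T2.load  rd  (counter 7, T2.r 7)
[16] T2.cas  hit  (counter 8, T2.r 7)

A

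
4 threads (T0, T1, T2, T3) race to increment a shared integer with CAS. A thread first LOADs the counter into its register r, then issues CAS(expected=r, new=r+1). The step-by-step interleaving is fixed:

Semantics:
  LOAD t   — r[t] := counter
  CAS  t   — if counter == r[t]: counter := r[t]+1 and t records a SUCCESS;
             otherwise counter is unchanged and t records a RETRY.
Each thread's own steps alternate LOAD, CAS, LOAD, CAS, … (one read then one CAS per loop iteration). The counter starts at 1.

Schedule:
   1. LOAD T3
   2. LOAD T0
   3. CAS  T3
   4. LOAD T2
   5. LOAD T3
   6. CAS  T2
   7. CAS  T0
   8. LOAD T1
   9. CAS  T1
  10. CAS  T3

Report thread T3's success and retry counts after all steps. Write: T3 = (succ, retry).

T3 = (1, 1)

1. LOAD T3 → mem=1 r[T3]=1 [LOAD]
2. LOAD T0 → mem=1 r[T0]=1 [LOAD]
3. CAS T3 → mem=2 r[T3]=1 [OK]
4. LOAD T2 → mem=2 r[T2]=2 [LOAD]
5. LOAD T3 → mem=2 r[T3]=2 [LOAD]
6. CAS T2 → mem=3 r[T2]=2 [OK]
7. CAS T0 → mem=3 r[T0]=1 [RETRY]
8. LOAD T1 → mem=3 r[T1]=3 [LOAD]
9. CAS T1 → mem=4 r[T1]=3 [OK]
10. CAS T3 → mem=4 r[T3]=2 [RETRY]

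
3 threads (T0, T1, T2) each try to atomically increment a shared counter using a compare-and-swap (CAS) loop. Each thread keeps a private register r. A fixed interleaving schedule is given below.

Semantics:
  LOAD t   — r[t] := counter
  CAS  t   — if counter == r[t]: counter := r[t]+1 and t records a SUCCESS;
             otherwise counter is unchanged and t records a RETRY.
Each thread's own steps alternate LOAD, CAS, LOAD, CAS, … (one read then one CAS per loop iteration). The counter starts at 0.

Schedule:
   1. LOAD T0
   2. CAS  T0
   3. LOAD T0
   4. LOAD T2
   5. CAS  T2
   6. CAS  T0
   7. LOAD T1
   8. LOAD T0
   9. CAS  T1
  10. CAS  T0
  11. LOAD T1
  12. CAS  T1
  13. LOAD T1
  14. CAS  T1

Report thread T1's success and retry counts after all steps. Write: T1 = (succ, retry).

[1] T0.load  rd  (counter 0, T0.r 0)
[2] T0.cas  hit  (counter 1, T0.r 0)
[3] T0.load  rd  (counter 1, T0.r 1)
[4] T2.load  rd  (counter 1, T2.r 1)
[5] T2.cas  hit  (counter 2, T2.r 1)
[6] T0.cas  miss  (counter 2, T0.r 1)
[7] T1.load  rd  (counter 2, T1.r 2)
[8] T0.load  rd  (counter 2, T0.r 2)
[9] T1.cas  hit  (counter 3, T1.r 2)
[10] T0.cas  miss  (counter 3, T0.r 2)
[11] T1.load  rd  (counter 3, T1.r 3)
[12] T1.cas  hit  (counter 4, T1.r 3)
[13] T1.load  rd  (counter 4, T1.r 4)
[14] T1.cas  hit  (counter 5, T1.r 4)

T1 = (3, 0)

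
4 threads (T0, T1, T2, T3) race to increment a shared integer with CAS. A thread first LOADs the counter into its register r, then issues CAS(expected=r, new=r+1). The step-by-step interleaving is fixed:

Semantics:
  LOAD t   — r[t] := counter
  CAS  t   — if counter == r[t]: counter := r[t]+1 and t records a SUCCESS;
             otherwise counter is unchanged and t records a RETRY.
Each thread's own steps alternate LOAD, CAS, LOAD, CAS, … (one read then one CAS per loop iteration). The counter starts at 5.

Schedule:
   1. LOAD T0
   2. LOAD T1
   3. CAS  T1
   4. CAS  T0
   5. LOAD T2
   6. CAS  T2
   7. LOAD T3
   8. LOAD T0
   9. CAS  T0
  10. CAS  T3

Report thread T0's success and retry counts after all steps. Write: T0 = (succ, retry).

T0 = (1, 1)

T0 LOAD — after: cnt=5, r=5 — load
T1 LOAD — after: cnt=5, r=5 — load
T1 CAS — after: cnt=6, r=5 — ok
T0 CAS — after: cnt=6, r=5 — retry
T2 LOAD — after: cnt=6, r=6 — load
T2 CAS — after: cnt=7, r=6 — ok
T3 LOAD — after: cnt=7, r=7 — load
T0 LOAD — after: cnt=7, r=7 — load
T0 CAS — after: cnt=8, r=7 — ok
T3 CAS — after: cnt=8, r=7 — retry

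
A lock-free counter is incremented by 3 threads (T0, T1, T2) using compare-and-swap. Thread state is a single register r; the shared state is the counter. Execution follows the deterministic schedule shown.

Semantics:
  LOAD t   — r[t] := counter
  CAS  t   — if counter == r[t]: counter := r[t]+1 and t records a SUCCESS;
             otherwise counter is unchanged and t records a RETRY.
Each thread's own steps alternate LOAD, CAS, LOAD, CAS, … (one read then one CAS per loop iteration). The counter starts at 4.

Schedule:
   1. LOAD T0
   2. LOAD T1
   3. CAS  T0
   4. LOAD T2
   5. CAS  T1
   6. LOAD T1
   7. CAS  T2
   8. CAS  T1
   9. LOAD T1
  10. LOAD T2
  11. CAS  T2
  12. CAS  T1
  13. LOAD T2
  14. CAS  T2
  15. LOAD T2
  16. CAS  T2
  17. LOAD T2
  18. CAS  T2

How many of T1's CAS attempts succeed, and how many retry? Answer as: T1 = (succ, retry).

T1 = (0, 3)

   1) LOAD T0:  M=4  r_T0=4
   2) LOAD T1:  M=4  r_T1=4
   3) CAS  T0:  M=5  r_T0=4 ✓
   4) LOAD T2:  M=5  r_T2=5
   5) CAS  T1:  M=5  r_T1=4 ✗
   6) LOAD T1:  M=5  r_T1=5
   7) CAS  T2:  M=6  r_T2=5 ✓
   8) CAS  T1:  M=6  r_T1=5 ✗
   9) LOAD T1:  M=6  r_T1=6
  10) LOAD T2:  M=6  r_T2=6
  11) CAS  T2:  M=7  r_T2=6 ✓
  12) CAS  T1:  M=7  r_T1=6 ✗
  13) LOAD T2:  M=7  r_T2=7
  14) CAS  T2:  M=8  r_T2=7 ✓
  15) LOAD T2:  M=8  r_T2=8
  16) CAS  T2:  M=9  r_T2=8 ✓
  17) LOAD T2:  M=9  r_T2=9
  18) CAS  T2:  M=10  r_T2=9 ✓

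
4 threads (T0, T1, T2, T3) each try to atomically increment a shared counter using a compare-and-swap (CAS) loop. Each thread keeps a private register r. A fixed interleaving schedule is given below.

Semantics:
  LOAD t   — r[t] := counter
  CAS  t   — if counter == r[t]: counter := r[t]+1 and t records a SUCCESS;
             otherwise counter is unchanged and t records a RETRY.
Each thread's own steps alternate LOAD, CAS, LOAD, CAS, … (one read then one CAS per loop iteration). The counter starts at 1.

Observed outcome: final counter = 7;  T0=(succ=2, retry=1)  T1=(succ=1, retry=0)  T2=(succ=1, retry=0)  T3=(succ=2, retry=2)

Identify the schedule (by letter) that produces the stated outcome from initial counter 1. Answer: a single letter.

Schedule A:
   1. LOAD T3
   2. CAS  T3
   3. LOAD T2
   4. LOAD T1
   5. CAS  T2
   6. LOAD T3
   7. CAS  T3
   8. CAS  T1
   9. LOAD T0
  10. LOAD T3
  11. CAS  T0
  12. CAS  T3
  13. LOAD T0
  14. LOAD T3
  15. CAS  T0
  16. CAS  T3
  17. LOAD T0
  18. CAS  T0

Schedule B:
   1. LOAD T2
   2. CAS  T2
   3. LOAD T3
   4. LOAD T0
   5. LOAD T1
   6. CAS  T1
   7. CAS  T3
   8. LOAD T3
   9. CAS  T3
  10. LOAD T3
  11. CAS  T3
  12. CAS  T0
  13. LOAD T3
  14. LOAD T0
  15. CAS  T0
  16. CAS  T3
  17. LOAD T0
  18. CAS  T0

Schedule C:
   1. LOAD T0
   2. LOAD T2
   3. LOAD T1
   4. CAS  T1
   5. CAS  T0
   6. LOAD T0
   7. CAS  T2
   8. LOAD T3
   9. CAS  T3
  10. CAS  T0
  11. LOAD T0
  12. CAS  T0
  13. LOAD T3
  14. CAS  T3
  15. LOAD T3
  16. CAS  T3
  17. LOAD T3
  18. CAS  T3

B

Tracing schedule B:
1. LOAD T2 → mem=1 r[T2]=1 [LOAD]
2. CAS T2 → mem=2 r[T2]=1 [OK]
3. LOAD T3 → mem=2 r[T3]=2 [LOAD]
4. LOAD T0 → mem=2 r[T0]=2 [LOAD]
5. LOAD T1 → mem=2 r[T1]=2 [LOAD]
6. CAS T1 → mem=3 r[T1]=2 [OK]
7. CAS T3 → mem=3 r[T3]=2 [RETRY]
8. LOAD T3 → mem=3 r[T3]=3 [LOAD]
9. CAS T3 → mem=4 r[T3]=3 [OK]
10. LOAD T3 → mem=4 r[T3]=4 [LOAD]
11. CAS T3 → mem=5 r[T3]=4 [OK]
12. CAS T0 → mem=5 r[T0]=2 [RETRY]
13. LOAD T3 → mem=5 r[T3]=5 [LOAD]
14. LOAD T0 → mem=5 r[T0]=5 [LOAD]
15. CAS T0 → mem=6 r[T0]=5 [OK]
16. CAS T3 → mem=6 r[T3]=5 [RETRY]
17. LOAD T0 → mem=6 r[T0]=6 [LOAD]
18. CAS T0 → mem=7 r[T0]=6 [OK]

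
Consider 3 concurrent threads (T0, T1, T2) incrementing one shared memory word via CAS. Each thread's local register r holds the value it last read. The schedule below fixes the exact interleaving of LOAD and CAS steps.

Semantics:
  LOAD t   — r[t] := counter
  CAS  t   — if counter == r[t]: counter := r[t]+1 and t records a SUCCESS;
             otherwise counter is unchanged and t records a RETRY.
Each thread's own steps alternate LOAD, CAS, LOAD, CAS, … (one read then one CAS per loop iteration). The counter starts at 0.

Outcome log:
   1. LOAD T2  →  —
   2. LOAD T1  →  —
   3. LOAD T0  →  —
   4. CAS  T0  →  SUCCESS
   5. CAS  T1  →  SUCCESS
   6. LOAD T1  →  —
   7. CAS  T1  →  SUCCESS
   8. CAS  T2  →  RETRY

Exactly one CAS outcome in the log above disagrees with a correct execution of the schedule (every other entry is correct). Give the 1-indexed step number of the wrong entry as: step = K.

step = 5

Re-executing:
T2 LOAD — after: cnt=0, r=0 — load
T1 LOAD — after: cnt=0, r=0 — load
T0 LOAD — after: cnt=0, r=0 — load
T0 CAS — after: cnt=1, r=0 — ok
T1 CAS — after: cnt=1, r=0 — retry
T1 LOAD — after: cnt=1, r=1 — load
T1 CAS — after: cnt=2, r=1 — ok
T2 CAS — after: cnt=2, r=0 — retry
Log disagrees first at step 5.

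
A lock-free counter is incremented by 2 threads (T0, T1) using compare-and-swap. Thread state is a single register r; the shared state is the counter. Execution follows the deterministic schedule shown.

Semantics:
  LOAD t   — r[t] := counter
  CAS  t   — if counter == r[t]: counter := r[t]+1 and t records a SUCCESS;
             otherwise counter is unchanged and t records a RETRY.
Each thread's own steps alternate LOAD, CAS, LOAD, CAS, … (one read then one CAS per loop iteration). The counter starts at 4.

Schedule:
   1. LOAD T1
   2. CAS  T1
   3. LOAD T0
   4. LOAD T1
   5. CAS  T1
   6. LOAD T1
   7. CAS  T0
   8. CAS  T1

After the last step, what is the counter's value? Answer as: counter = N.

T1 LOAD — after: cnt=4, r=4 — load
T1 CAS — after: cnt=5, r=4 — ok
T0 LOAD — after: cnt=5, r=5 — load
T1 LOAD — after: cnt=5, r=5 — load
T1 CAS — after: cnt=6, r=5 — ok
T1 LOAD — after: cnt=6, r=6 — load
T0 CAS — after: cnt=6, r=5 — retry
T1 CAS — after: cnt=7, r=6 — ok

counter = 7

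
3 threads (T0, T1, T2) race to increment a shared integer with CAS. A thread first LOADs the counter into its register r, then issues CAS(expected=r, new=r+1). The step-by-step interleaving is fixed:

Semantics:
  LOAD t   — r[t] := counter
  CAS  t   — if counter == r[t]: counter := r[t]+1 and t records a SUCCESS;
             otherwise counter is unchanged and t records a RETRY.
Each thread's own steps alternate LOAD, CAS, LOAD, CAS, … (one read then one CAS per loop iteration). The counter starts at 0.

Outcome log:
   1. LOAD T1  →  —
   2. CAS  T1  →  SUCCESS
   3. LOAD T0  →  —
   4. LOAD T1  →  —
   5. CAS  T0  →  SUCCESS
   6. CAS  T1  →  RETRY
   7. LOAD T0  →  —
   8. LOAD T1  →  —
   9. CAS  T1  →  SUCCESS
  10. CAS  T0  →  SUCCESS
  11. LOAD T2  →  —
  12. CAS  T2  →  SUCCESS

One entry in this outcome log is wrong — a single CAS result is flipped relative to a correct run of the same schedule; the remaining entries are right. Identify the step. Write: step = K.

Correct run:
[1] T1.load  rd  (counter 0, T1.r 0)
[2] T1.cas  hit  (counter 1, T1.r 0)
[3] T0.load  rd  (counter 1, T0.r 1)
[4] T1.load  rd  (counter 1, T1.r 1)
[5] T0.cas  hit  (counter 2, T0.r 1)
[6] T1.cas  miss  (counter 2, T1.r 1)
[7] T0.load  rd  (counter 2, T0.r 2)
[8] T1.load  rd  (counter 2, T1.r 2)
[9] T1.cas  hit  (counter 3, T1.r 2)
[10] T0.cas  miss  (counter 3, T0.r 2)
[11] T2.load  rd  (counter 3, T2.r 3)
[12] T2.cas  hit  (counter 4, T2.r 3)
Log disagrees first at step 10.

step = 10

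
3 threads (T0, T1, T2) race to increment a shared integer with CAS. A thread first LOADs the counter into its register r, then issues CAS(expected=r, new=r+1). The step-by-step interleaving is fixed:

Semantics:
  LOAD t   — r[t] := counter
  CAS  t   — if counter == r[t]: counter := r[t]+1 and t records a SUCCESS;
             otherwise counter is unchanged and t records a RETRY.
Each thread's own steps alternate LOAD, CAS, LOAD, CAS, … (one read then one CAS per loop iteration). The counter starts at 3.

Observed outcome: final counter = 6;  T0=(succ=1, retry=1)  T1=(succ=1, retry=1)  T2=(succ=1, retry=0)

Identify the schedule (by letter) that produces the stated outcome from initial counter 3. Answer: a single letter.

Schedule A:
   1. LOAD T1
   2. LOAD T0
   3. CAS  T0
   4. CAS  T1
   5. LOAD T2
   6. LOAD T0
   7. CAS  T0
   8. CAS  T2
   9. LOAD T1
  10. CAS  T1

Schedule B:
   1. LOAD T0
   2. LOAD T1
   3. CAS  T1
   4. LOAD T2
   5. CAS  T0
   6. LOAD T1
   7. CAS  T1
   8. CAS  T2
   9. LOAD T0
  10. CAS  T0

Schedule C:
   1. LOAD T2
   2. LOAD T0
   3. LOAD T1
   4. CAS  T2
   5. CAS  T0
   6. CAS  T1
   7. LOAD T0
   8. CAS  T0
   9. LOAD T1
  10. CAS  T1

C

Tracing schedule C:
   1) LOAD T2:  M=3  r_T2=3
   2) LOAD T0:  M=3  r_T0=3
   3) LOAD T1:  M=3  r_T1=3
   4) CAS  T2:  M=4  r_T2=3 ✓
   5) CAS  T0:  M=4  r_T0=3 ✗
   6) CAS  T1:  M=4  r_T1=3 ✗
   7) LOAD T0:  M=4  r_T0=4
   8) CAS  T0:  M=5  r_T0=4 ✓
   9) LOAD T1:  M=5  r_T1=5
  10) CAS  T1:  M=6  r_T1=5 ✓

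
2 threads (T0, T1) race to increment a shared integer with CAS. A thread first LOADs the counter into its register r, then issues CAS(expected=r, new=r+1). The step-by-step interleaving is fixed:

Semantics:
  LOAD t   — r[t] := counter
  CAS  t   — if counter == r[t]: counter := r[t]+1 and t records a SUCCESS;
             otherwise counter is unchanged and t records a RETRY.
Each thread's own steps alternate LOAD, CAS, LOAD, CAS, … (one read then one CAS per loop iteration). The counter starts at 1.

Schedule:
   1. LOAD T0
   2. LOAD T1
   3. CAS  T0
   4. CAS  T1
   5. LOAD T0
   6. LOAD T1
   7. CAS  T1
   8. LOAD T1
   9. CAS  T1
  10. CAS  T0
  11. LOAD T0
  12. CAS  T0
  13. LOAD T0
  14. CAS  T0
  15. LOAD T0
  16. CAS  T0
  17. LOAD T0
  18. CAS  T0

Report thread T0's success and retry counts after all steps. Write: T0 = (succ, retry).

T0 = (5, 1)

#1 T0 reads 1
#2 T1 reads 1
#3 T0 CAS(1→2) writes; counter now 2
#4 T1 CAS(1→2) fails; counter now 2
#5 T0 reads 2
#6 T1 reads 2
#7 T1 CAS(2→3) writes; counter now 3
#8 T1 reads 3
#9 T1 CAS(3→4) writes; counter now 4
#10 T0 CAS(2→3) fails; counter now 4
#11 T0 reads 4
#12 T0 CAS(4→5) writes; counter now 5
#13 T0 reads 5
#14 T0 CAS(5→6) writes; counter now 6
#15 T0 reads 6
#16 T0 CAS(6→7) writes; counter now 7
#17 T0 reads 7
#18 T0 CAS(7→8) writes; counter now 8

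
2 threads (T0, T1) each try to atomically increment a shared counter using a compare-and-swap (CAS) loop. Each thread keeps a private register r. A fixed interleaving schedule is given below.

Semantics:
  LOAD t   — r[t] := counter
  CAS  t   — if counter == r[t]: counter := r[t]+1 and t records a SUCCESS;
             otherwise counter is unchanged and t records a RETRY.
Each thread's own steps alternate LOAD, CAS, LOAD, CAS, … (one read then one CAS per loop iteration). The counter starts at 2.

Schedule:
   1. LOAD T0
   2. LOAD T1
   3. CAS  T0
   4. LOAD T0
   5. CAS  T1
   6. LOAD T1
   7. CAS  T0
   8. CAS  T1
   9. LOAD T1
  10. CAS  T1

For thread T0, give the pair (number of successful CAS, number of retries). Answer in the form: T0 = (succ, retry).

1. LOAD T0 → mem=2 r[T0]=2 [LOAD]
2. LOAD T1 → mem=2 r[T1]=2 [LOAD]
3. CAS T0 → mem=3 r[T0]=2 [OK]
4. LOAD T0 → mem=3 r[T0]=3 [LOAD]
5. CAS T1 → mem=3 r[T1]=2 [RETRY]
6. LOAD T1 → mem=3 r[T1]=3 [LOAD]
7. CAS T0 → mem=4 r[T0]=3 [OK]
8. CAS T1 → mem=4 r[T1]=3 [RETRY]
9. LOAD T1 → mem=4 r[T1]=4 [LOAD]
10. CAS T1 → mem=5 r[T1]=4 [OK]

T0 = (2, 0)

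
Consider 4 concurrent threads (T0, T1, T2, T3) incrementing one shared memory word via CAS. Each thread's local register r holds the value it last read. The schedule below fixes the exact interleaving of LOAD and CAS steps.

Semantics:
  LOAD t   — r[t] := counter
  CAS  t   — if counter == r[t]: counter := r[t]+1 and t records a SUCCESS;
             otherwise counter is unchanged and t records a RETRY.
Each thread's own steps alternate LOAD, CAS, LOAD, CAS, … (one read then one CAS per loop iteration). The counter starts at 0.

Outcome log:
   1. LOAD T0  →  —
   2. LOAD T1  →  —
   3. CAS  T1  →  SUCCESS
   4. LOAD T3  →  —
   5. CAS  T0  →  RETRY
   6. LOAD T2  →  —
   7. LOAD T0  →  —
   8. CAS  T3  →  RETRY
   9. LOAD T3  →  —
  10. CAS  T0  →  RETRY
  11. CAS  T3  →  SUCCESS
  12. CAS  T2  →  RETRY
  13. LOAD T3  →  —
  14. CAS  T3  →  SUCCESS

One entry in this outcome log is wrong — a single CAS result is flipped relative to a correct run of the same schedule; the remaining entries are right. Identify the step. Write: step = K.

step = 8

Correct run:
#1 T0 reads 0
#2 T1 reads 0
#3 T1 CAS(0→1) writes; counter now 1
#4 T3 reads 1
#5 T0 CAS(0→1) fails; counter now 1
#6 T2 reads 1
#7 T0 reads 1
#8 T3 CAS(1→2) writes; counter now 2
#9 T3 reads 2
#10 T0 CAS(1→2) fails; counter now 2
#11 T3 CAS(2→3) writes; counter now 3
#12 T2 CAS(1→2) fails; counter now 3
#13 T3 reads 3
#14 T3 CAS(3→4) writes; counter now 4
Log disagrees first at step 8.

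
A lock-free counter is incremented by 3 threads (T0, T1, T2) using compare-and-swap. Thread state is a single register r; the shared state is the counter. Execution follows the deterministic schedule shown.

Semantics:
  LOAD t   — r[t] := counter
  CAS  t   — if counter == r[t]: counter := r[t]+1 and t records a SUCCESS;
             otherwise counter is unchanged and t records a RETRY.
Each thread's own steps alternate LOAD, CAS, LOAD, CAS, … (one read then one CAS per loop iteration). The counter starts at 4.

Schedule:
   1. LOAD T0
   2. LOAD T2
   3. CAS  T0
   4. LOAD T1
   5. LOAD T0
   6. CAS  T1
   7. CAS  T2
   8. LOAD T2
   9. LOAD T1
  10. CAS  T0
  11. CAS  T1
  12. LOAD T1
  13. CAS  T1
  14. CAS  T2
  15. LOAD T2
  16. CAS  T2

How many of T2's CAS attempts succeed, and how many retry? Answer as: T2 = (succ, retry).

T2 = (1, 2)

T0 LOAD — after: cnt=4, r=4 — load
T2 LOAD — after: cnt=4, r=4 — load
T0 CAS — after: cnt=5, r=4 — ok
T1 LOAD — after: cnt=5, r=5 — load
T0 LOAD — after: cnt=5, r=5 — load
T1 CAS — after: cnt=6, r=5 — ok
T2 CAS — after: cnt=6, r=4 — retry
T2 LOAD — after: cnt=6, r=6 — load
T1 LOAD — after: cnt=6, r=6 — load
T0 CAS — after: cnt=6, r=5 — retry
T1 CAS — after: cnt=7, r=6 — ok
T1 LOAD — after: cnt=7, r=7 — load
T1 CAS — after: cnt=8, r=7 — ok
T2 CAS — after: cnt=8, r=6 — retry
T2 LOAD — after: cnt=8, r=8 — load
T2 CAS — after: cnt=9, r=8 — ok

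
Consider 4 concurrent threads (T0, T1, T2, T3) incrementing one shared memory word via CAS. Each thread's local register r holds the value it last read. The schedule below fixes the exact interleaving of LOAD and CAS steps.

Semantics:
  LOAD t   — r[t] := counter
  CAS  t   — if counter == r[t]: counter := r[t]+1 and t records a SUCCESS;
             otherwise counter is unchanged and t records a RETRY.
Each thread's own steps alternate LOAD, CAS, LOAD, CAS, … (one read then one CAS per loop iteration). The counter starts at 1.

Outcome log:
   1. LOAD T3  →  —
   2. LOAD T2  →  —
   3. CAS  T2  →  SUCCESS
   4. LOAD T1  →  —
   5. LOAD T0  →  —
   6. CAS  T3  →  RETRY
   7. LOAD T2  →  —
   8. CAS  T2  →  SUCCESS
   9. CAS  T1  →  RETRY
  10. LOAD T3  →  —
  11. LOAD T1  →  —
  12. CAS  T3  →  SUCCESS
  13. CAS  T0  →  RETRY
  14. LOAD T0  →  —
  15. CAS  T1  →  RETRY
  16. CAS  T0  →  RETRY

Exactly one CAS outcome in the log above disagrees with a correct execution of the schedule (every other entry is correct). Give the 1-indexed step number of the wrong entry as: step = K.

step = 16

Reference trace:
1. LOAD T3 → mem=1 r[T3]=1 [LOAD]
2. LOAD T2 → mem=1 r[T2]=1 [LOAD]
3. CAS T2 → mem=2 r[T2]=1 [OK]
4. LOAD T1 → mem=2 r[T1]=2 [LOAD]
5. LOAD T0 → mem=2 r[T0]=2 [LOAD]
6. CAS T3 → mem=2 r[T3]=1 [RETRY]
7. LOAD T2 → mem=2 r[T2]=2 [LOAD]
8. CAS T2 → mem=3 r[T2]=2 [OK]
9. CAS T1 → mem=3 r[T1]=2 [RETRY]
10. LOAD T3 → mem=3 r[T3]=3 [LOAD]
11. LOAD T1 → mem=3 r[T1]=3 [LOAD]
12. CAS T3 → mem=4 r[T3]=3 [OK]
13. CAS T0 → mem=4 r[T0]=2 [RETRY]
14. LOAD T0 → mem=4 r[T0]=4 [LOAD]
15. CAS T1 → mem=4 r[T1]=3 [RETRY]
16. CAS T0 → mem=5 r[T0]=4 [OK]
Log disagrees first at step 16.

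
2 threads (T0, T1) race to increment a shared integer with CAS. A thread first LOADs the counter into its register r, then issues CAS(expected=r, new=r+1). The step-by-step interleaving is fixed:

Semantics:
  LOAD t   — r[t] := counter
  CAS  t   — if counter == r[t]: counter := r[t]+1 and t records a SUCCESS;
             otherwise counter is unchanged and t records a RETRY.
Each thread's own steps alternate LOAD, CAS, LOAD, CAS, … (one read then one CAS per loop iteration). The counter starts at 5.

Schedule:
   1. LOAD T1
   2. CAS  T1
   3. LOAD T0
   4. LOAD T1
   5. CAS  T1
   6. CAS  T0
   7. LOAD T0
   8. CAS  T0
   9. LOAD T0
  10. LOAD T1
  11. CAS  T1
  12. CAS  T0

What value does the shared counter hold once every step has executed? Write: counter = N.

counter = 9

1. LOAD T1 → mem=5 r[T1]=5 [LOAD]
2. CAS T1 → mem=6 r[T1]=5 [OK]
3. LOAD T0 → mem=6 r[T0]=6 [LOAD]
4. LOAD T1 → mem=6 r[T1]=6 [LOAD]
5. CAS T1 → mem=7 r[T1]=6 [OK]
6. CAS T0 → mem=7 r[T0]=6 [RETRY]
7. LOAD T0 → mem=7 r[T0]=7 [LOAD]
8. CAS T0 → mem=8 r[T0]=7 [OK]
9. LOAD T0 → mem=8 r[T0]=8 [LOAD]
10. LOAD T1 → mem=8 r[T1]=8 [LOAD]
11. CAS T1 → mem=9 r[T1]=8 [OK]
12. CAS T0 → mem=9 r[T0]=8 [RETRY]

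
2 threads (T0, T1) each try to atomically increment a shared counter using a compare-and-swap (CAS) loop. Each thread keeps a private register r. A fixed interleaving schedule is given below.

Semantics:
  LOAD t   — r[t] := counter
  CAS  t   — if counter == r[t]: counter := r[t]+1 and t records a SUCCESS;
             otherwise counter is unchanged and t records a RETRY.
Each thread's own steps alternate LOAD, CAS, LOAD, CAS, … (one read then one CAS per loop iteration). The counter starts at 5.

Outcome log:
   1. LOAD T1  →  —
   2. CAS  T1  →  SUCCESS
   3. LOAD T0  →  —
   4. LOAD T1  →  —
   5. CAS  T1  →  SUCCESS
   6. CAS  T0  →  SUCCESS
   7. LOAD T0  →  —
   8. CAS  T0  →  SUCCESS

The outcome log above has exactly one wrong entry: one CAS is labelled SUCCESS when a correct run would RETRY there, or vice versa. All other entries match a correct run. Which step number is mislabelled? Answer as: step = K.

Re-executing:
T1 LOAD — after: cnt=5, r=5 — load
T1 CAS — after: cnt=6, r=5 — ok
T0 LOAD — after: cnt=6, r=6 — load
T1 LOAD — after: cnt=6, r=6 — load
T1 CAS — after: cnt=7, r=6 — ok
T0 CAS — after: cnt=7, r=6 — retry
T0 LOAD — after: cnt=7, r=7 — load
T0 CAS — after: cnt=8, r=7 — ok
Mismatch at 6.

step = 6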